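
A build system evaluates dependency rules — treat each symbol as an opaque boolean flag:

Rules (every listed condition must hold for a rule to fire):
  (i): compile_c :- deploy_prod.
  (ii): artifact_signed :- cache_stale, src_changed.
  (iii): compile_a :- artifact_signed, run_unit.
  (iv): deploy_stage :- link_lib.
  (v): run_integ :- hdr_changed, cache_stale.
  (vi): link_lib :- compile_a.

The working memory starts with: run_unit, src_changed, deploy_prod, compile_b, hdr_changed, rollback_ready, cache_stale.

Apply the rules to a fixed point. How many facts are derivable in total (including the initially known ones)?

Round 1: (i) [compile_c :- deploy_prod.]; (ii) [artifact_signed :- cache_stale, src_changed.]; (v) [run_integ :- hdr_changed, cache_stale.]. Adds compile_c, artifact_signed, run_integ.
Round 2: (iii) [compile_a :- artifact_signed, run_unit.]. Adds compile_a.
Round 3: (vi) [link_lib :- compile_a.]. Adds link_lib.
Round 4: (iv) [deploy_stage :- link_lib.]. Adds deploy_stage.
Closure: {artifact_signed, cache_stale, compile_a, compile_b, compile_c, deploy_prod, deploy_stage, hdr_changed, link_lib, rollback_ready, run_integ, run_unit, src_changed} — 13 facts.

13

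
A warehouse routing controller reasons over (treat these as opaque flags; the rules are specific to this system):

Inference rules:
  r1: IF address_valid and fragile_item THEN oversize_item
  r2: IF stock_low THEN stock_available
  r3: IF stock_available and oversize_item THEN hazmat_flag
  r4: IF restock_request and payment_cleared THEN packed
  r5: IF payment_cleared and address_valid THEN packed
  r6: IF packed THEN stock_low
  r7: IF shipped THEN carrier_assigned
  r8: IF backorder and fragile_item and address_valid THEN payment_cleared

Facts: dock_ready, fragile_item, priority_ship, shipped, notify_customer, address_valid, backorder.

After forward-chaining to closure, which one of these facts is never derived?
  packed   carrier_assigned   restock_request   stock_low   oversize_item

Round 1 — r1, r7, r8, derive oversize_item, carrier_assigned, payment_cleared.
Round 2 — r5, derive packed.
Round 3 — r6, derive stock_low.
Round 4 — r2, derive stock_available.
Round 5 — r3, derive hazmat_flag.
Derived: stock_low (round 3), carrier_assigned (round 1), oversize_item (round 1), packed (round 2). restock_request never appears in any round.

restock_request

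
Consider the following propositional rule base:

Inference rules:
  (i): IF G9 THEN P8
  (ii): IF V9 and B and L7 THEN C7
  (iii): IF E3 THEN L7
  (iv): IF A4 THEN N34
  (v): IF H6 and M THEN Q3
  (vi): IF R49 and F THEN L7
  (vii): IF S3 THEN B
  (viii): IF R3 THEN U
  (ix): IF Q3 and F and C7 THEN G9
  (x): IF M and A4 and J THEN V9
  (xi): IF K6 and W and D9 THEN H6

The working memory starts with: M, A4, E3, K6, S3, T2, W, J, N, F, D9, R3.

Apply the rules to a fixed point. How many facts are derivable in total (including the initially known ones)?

Round 1: (iii) [IF E3 THEN L7]; (iv) [IF A4 THEN N34]; (vii) [IF S3 THEN B]; (viii) [IF R3 THEN U]; (x) [IF M and A4 and J THEN V9]; (xi) [IF K6 and W and D9 THEN H6]. New: L7, N34, B, U, V9, H6.
Round 2: (ii) [IF V9 and B and L7 THEN C7]; (v) [IF H6 and M THEN Q3]. New: C7, Q3.
Round 3: (ix) [IF Q3 and F and C7 THEN G9]. New: G9.
Round 4: (i) [IF G9 THEN P8]. New: P8.
Closure: {A4, B, C7, D9, E3, F, G9, H6, J, K6, L7, M, N, N34, P8, Q3, R3, S3, T2, U, V9, W} — 22 facts.

22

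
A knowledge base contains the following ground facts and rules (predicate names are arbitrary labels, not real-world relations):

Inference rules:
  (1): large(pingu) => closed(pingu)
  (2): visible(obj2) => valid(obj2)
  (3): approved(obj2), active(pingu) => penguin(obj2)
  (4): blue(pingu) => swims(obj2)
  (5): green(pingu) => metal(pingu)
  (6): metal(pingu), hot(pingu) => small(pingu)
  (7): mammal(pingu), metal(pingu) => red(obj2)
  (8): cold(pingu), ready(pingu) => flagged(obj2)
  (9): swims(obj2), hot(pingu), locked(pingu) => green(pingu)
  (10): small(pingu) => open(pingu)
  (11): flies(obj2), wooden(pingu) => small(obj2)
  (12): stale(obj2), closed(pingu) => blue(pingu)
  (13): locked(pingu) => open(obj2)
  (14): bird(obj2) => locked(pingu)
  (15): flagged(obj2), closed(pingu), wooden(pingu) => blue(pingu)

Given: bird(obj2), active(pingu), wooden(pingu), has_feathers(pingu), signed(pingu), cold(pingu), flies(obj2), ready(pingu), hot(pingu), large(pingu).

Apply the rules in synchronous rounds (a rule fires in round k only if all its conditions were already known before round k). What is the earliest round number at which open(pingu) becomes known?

7

Round 1: (1) [large(pingu) => closed(pingu)]; (8) [cold(pingu), ready(pingu) => flagged(obj2)]; (11) [flies(obj2), wooden(pingu) => small(obj2)]; (14) [bird(obj2) => locked(pingu)]. New: closed(pingu), flagged(obj2), small(obj2), locked(pingu).
Round 2: (13) [locked(pingu) => open(obj2)]; (15) [flagged(obj2), closed(pingu), wooden(pingu) => blue(pingu)]. New: open(obj2), blue(pingu).
Round 3: (4) [blue(pingu) => swims(obj2)]. New: swims(obj2).
Round 4: (9) [swims(obj2), hot(pingu), locked(pingu) => green(pingu)]. New: green(pingu).
Round 5: (5) [green(pingu) => metal(pingu)]. New: metal(pingu).
Round 6: (6) [metal(pingu), hot(pingu) => small(pingu)]. New: small(pingu).
Round 7: (10) [small(pingu) => open(pingu)]. New: open(pingu).
open(pingu) first appears in round 7.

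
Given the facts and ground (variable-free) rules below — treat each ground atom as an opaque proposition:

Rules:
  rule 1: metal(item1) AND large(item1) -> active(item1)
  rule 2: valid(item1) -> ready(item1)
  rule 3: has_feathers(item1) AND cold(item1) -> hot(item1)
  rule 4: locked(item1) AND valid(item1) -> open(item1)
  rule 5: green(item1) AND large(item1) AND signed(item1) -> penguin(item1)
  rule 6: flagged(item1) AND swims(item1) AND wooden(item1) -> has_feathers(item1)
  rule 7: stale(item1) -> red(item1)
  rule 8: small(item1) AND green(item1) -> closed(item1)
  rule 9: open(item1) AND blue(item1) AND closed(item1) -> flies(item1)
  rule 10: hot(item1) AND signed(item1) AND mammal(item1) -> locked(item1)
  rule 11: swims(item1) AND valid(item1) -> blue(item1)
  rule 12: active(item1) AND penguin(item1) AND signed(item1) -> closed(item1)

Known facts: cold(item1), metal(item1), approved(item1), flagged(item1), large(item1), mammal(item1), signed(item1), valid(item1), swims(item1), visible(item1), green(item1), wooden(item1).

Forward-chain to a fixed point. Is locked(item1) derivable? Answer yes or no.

Round 1: rule 1 [metal(item1) AND large(item1) -> active(item1)]; rule 2 [valid(item1) -> ready(item1)]; rule 5 [green(item1) AND large(item1) AND signed(item1) -> penguin(item1)]; rule 6 [flagged(item1) AND swims(item1) AND wooden(item1) -> has_feathers(item1)]; rule 11 [swims(item1) AND valid(item1) -> blue(item1)]. New: active(item1), ready(item1), penguin(item1), has_feathers(item1), blue(item1).
Round 2: rule 3 [has_feathers(item1) AND cold(item1) -> hot(item1)]; rule 12 [active(item1) AND penguin(item1) AND signed(item1) -> closed(item1)]. New: hot(item1), closed(item1).
Round 3: rule 10 [hot(item1) AND signed(item1) AND mammal(item1) -> locked(item1)]. New: locked(item1).
Round 4: rule 4 [locked(item1) AND valid(item1) -> open(item1)]. New: open(item1).
Round 5: rule 9 [open(item1) AND blue(item1) AND closed(item1) -> flies(item1)]. New: flies(item1).
locked(item1) appears in round 3, so it is derivable.

yes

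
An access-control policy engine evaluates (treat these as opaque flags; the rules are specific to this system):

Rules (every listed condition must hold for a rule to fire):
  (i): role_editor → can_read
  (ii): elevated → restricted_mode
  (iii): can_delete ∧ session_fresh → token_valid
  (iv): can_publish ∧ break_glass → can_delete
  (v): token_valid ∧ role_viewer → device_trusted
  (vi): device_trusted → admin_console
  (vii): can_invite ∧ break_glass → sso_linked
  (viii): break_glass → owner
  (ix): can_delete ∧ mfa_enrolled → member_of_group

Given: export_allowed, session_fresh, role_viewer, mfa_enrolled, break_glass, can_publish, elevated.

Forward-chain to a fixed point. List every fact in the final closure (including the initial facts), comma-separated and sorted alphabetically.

[1] (ii) [elevated → restricted_mode]; (iv) [can_publish ∧ break_glass → can_delete]; (viii) [break_glass → owner]. ⇒ new: restricted_mode, can_delete, owner.
[2] (iii) [can_delete ∧ session_fresh → token_valid]; (ix) [can_delete ∧ mfa_enrolled → member_of_group]. ⇒ new: token_valid, member_of_group.
[3] (v) [token_valid ∧ role_viewer → device_trusted]. ⇒ new: device_trusted.
[4] (vi) [device_trusted → admin_console]. ⇒ new: admin_console.

admin_console, break_glass, can_delete, can_publish, device_trusted, elevated, export_allowed, member_of_group, mfa_enrolled, owner, restricted_mode, role_viewer, session_fresh, token_valid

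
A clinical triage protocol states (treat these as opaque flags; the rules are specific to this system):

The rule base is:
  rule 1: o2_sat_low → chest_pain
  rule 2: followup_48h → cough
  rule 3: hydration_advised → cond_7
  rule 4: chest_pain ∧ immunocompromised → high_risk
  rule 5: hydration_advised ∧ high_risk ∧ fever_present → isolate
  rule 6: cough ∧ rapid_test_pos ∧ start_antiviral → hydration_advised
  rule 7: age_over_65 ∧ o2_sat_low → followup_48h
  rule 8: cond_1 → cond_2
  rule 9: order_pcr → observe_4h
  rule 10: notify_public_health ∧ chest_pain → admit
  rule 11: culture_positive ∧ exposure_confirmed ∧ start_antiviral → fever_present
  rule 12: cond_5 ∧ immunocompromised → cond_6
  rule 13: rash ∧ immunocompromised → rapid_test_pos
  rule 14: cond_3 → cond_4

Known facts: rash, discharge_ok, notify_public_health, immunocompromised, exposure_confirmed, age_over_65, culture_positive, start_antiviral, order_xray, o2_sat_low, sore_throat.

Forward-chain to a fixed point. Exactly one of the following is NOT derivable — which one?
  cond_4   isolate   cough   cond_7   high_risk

Round 1 fires rule 1, rule 7, rule 11, rule 13, giving chest_pain, followup_48h, fever_present, rapid_test_pos.
Round 2 fires rule 2, rule 4, rule 10, giving cough, high_risk, admit.
Round 3 fires rule 6, giving hydration_advised.
Round 4 fires rule 3, rule 5, giving cond_7, isolate.
Derived: high_risk (round 2), cond_7 (round 4), cough (round 2), isolate (round 4). cond_4 never appears in any round.

cond_4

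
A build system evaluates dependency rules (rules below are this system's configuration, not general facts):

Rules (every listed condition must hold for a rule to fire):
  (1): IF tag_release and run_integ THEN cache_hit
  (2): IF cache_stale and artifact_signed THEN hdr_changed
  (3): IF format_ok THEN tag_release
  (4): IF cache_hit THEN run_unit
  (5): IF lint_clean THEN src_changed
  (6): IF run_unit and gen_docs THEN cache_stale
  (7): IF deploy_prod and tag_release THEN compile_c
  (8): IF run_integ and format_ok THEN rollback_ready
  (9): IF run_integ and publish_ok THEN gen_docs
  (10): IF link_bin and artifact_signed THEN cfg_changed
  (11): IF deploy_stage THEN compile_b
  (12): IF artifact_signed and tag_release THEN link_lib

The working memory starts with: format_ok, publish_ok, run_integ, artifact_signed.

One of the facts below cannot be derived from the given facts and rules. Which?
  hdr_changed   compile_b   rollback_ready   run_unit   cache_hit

compile_b

Round 1: (3) [IF format_ok THEN tag_release]; (8) [IF run_integ and format_ok THEN rollback_ready]; (9) [IF run_integ and publish_ok THEN gen_docs]. Adds tag_release, rollback_ready, gen_docs.
Round 2: (1) [IF tag_release and run_integ THEN cache_hit]; (12) [IF artifact_signed and tag_release THEN link_lib]. Adds cache_hit, link_lib.
Round 3: (4) [IF cache_hit THEN run_unit]. Adds run_unit.
Round 4: (6) [IF run_unit and gen_docs THEN cache_stale]. Adds cache_stale.
Round 5: (2) [IF cache_stale and artifact_signed THEN hdr_changed]. Adds hdr_changed.
Derived: rollback_ready (round 1), cache_hit (round 2), hdr_changed (round 5), run_unit (round 3). compile_b never appears in any round.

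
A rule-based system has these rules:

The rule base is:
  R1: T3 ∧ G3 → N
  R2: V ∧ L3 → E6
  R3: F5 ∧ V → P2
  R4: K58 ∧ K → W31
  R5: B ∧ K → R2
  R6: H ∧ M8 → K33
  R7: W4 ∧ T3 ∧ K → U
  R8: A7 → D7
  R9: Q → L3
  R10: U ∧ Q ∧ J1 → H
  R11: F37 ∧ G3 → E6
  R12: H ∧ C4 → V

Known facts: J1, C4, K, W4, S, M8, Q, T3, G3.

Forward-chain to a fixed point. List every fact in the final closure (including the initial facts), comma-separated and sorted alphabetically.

C4, E6, G3, H, J1, K, K33, L3, M8, N, Q, S, T3, U, V, W4

Round 1 fires R1, R7, R9, giving N, U, L3.
Round 2 fires R10, giving H.
Round 3 fires R6, R12, giving K33, V.
Round 4 fires R2, giving E6.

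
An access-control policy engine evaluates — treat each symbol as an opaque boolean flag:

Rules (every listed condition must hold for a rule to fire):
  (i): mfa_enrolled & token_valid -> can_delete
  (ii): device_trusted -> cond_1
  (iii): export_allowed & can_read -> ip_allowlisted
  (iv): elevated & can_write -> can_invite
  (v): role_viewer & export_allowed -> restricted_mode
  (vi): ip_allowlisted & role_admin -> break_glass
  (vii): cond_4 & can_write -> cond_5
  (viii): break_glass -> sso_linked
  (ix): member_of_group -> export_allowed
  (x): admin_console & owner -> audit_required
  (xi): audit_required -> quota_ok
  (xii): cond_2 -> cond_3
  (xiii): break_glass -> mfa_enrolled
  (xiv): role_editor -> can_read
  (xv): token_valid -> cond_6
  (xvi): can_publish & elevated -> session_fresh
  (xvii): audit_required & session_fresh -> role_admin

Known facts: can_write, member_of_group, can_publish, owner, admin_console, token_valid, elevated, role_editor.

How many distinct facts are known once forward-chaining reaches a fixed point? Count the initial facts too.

Round 1: (iv) [elevated & can_write -> can_invite]; (ix) [member_of_group -> export_allowed]; (x) [admin_console & owner -> audit_required]; (xiv) [role_editor -> can_read]; (xv) [token_valid -> cond_6]; (xvi) [can_publish & elevated -> session_fresh]. New: can_invite, export_allowed, audit_required, can_read, cond_6, session_fresh.
Round 2: (iii) [export_allowed & can_read -> ip_allowlisted]; (xi) [audit_required -> quota_ok]; (xvii) [audit_required & session_fresh -> role_admin]. New: ip_allowlisted, quota_ok, role_admin.
Round 3: (vi) [ip_allowlisted & role_admin -> break_glass]. New: break_glass.
Round 4: (viii) [break_glass -> sso_linked]; (xiii) [break_glass -> mfa_enrolled]. New: sso_linked, mfa_enrolled.
Round 5: (i) [mfa_enrolled & token_valid -> can_delete]. New: can_delete.
Closure: {admin_console, audit_required, break_glass, can_delete, can_invite, can_publish, can_read, can_write, cond_6, elevated, export_allowed, ip_allowlisted, member_of_group, mfa_enrolled, owner, quota_ok, role_admin, role_editor, session_fresh, sso_linked, token_valid} — 21 facts.

21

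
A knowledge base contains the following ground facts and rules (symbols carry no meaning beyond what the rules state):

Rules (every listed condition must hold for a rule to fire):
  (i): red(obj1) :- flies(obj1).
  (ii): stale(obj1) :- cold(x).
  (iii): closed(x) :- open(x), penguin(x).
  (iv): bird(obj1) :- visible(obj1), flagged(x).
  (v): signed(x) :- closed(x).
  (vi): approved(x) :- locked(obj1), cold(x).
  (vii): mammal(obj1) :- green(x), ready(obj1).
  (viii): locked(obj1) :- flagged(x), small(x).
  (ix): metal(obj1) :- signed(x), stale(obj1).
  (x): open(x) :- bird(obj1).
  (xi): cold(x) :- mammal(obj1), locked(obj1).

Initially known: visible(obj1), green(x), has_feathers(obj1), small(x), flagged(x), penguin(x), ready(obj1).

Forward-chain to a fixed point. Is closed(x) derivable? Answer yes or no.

Round 1 fires (iv), (vii), (viii), giving bird(obj1), mammal(obj1), locked(obj1).
Round 2 fires (x), (xi), giving open(x), cold(x).
Round 3 fires (ii), (iii), (vi), giving stale(obj1), closed(x), approved(x).
Round 4 fires (v), giving signed(x).
Round 5 fires (ix), giving metal(obj1).
closed(x) appears in round 3, so it is derivable.

yes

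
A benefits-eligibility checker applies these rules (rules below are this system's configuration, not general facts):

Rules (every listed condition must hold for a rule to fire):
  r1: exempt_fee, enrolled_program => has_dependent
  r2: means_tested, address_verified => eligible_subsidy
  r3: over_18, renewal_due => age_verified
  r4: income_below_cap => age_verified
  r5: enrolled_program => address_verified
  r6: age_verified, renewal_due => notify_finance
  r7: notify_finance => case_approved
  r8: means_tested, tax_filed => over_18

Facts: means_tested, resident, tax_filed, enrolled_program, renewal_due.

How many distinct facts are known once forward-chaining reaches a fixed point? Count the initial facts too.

11

Round 1: r5 [enrolled_program => address_verified]; r8 [means_tested, tax_filed => over_18]. Adds address_verified, over_18.
Round 2: r2 [means_tested, address_verified => eligible_subsidy]; r3 [over_18, renewal_due => age_verified]. Adds eligible_subsidy, age_verified.
Round 3: r6 [age_verified, renewal_due => notify_finance]. Adds notify_finance.
Round 4: r7 [notify_finance => case_approved]. Adds case_approved.
Closure: {address_verified, age_verified, case_approved, eligible_subsidy, enrolled_program, means_tested, notify_finance, over_18, renewal_due, resident, tax_filed} — 11 facts.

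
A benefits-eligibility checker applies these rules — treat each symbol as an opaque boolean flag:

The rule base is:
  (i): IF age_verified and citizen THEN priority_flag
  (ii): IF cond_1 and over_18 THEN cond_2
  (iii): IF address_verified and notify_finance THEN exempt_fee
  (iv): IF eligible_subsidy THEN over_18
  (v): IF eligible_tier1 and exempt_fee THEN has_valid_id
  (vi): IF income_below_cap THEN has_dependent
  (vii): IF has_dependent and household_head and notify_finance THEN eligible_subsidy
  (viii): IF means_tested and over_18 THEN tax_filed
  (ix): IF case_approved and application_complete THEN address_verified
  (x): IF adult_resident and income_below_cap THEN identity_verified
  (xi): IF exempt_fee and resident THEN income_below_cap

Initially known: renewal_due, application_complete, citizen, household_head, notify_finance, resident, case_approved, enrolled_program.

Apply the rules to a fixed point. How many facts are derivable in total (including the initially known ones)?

Round 1 fires (ix), giving address_verified.
Round 2 fires (iii), giving exempt_fee.
Round 3 fires (xi), giving income_below_cap.
Round 4 fires (vi), giving has_dependent.
Round 5 fires (vii), giving eligible_subsidy.
Round 6 fires (iv), giving over_18.
Closure: {address_verified, application_complete, case_approved, citizen, eligible_subsidy, enrolled_program, exempt_fee, has_dependent, household_head, income_below_cap, notify_finance, over_18, renewal_due, resident} — 14 facts.

14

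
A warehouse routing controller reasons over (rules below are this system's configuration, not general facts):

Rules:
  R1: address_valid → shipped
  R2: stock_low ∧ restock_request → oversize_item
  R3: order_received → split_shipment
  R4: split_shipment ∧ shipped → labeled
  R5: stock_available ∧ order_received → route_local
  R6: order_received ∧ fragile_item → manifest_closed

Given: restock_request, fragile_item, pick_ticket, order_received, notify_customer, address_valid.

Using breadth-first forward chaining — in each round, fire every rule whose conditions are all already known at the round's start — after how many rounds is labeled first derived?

2

[1] R1 [address_valid → shipped]; R3 [order_received → split_shipment]; R6 [order_received ∧ fragile_item → manifest_closed]. ⇒ new: shipped, split_shipment, manifest_closed.
[2] R4 [split_shipment ∧ shipped → labeled]. ⇒ new: labeled.
labeled first appears in round 2.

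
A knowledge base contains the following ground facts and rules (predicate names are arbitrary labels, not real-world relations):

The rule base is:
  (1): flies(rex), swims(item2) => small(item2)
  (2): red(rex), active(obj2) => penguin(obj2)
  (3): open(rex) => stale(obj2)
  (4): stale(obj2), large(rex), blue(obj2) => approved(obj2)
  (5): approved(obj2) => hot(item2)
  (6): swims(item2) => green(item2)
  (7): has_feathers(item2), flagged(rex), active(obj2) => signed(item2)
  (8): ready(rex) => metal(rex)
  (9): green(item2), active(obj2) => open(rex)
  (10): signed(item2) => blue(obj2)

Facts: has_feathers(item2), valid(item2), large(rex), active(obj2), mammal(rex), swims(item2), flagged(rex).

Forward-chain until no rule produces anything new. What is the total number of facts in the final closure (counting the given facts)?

Round 1: (6) [swims(item2) => green(item2)]; (7) [has_feathers(item2), flagged(rex), active(obj2) => signed(item2)]. Adds green(item2), signed(item2).
Round 2: (9) [green(item2), active(obj2) => open(rex)]; (10) [signed(item2) => blue(obj2)]. Adds open(rex), blue(obj2).
Round 3: (3) [open(rex) => stale(obj2)]. Adds stale(obj2).
Round 4: (4) [stale(obj2), large(rex), blue(obj2) => approved(obj2)]. Adds approved(obj2).
Round 5: (5) [approved(obj2) => hot(item2)]. Adds hot(item2).
Closure: {active(obj2), approved(obj2), blue(obj2), flagged(rex), green(item2), has_feathers(item2), hot(item2), large(rex), mammal(rex), open(rex), signed(item2), stale(obj2), swims(item2), valid(item2)} — 14 facts.

14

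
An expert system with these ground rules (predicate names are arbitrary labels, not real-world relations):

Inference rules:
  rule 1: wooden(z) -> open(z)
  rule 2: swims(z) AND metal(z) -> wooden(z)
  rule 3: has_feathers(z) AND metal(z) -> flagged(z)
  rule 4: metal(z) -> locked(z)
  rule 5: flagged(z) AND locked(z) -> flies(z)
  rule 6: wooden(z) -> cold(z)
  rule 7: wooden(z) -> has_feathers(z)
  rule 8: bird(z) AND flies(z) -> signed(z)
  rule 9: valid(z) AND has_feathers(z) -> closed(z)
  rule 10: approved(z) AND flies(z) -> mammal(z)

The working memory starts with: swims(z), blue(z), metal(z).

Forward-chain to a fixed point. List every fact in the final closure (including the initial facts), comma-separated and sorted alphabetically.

[1] rule 2 [swims(z) AND metal(z) -> wooden(z)]; rule 4 [metal(z) -> locked(z)]. ⇒ new: wooden(z), locked(z).
[2] rule 1 [wooden(z) -> open(z)]; rule 6 [wooden(z) -> cold(z)]; rule 7 [wooden(z) -> has_feathers(z)]. ⇒ new: open(z), cold(z), has_feathers(z).
[3] rule 3 [has_feathers(z) AND metal(z) -> flagged(z)]. ⇒ new: flagged(z).
[4] rule 5 [flagged(z) AND locked(z) -> flies(z)]. ⇒ new: flies(z).

blue(z), cold(z), flagged(z), flies(z), has_feathers(z), locked(z), metal(z), open(z), swims(z), wooden(z)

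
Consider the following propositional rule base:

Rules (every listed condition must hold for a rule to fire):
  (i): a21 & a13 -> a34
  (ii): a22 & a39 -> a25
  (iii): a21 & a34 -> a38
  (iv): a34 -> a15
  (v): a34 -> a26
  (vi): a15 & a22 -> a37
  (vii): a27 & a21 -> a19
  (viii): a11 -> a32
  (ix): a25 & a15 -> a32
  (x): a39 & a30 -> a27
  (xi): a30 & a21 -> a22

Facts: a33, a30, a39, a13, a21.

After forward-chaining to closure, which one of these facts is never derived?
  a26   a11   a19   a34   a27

Round 1: (i) [a21 & a13 -> a34]; (x) [a39 & a30 -> a27]; (xi) [a30 & a21 -> a22]. Adds a34, a27, a22.
Round 2: (ii) [a22 & a39 -> a25]; (iii) [a21 & a34 -> a38]; (iv) [a34 -> a15]; (v) [a34 -> a26]; (vii) [a27 & a21 -> a19]. Adds a25, a38, a15, a26, a19.
Round 3: (vi) [a15 & a22 -> a37]; (ix) [a25 & a15 -> a32]. Adds a37, a32.
Derived: a34 (round 1), a27 (round 1), a19 (round 2), a26 (round 2). a11 never appears in any round.

a11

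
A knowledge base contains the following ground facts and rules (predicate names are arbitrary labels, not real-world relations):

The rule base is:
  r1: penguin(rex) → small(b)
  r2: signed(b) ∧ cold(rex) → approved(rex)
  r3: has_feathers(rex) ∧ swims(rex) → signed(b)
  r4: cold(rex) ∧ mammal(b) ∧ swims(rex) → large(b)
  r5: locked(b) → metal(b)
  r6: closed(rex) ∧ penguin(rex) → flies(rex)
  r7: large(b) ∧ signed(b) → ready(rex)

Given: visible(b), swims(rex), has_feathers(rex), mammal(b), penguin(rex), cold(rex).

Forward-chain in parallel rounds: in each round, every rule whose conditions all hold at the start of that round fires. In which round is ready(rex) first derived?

2

Round 1 fires r1, r3, r4, giving small(b), signed(b), large(b).
Round 2 fires r2, r7, giving approved(rex), ready(rex).
ready(rex) first appears in round 2.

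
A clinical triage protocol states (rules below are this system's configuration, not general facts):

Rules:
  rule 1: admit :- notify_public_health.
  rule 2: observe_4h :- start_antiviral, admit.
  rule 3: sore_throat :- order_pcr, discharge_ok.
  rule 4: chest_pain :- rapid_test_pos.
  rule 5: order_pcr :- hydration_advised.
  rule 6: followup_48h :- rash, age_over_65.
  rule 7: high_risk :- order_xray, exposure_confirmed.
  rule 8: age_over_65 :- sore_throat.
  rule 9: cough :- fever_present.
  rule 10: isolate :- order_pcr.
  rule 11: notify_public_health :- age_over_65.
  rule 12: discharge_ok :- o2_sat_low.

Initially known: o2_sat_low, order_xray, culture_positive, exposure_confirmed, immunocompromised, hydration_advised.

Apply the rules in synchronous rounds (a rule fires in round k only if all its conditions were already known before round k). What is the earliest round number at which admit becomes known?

Round 1 — rule 5, rule 7, rule 12, derive order_pcr, high_risk, discharge_ok.
Round 2 — rule 3, rule 10, derive sore_throat, isolate.
Round 3 — rule 8, derive age_over_65.
Round 4 — rule 11, derive notify_public_health.
Round 5 — rule 1, derive admit.
admit first appears in round 5.

5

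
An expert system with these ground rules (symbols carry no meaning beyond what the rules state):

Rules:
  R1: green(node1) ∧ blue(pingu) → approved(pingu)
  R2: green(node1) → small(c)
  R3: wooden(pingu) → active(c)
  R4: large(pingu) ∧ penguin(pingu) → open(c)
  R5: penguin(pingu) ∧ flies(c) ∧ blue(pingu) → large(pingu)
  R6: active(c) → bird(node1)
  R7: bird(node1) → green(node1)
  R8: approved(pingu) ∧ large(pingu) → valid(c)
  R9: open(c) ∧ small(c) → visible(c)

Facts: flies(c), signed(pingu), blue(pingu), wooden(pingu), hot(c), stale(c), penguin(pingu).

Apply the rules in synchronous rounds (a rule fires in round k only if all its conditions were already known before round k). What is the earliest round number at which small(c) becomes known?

4

Round 1: R3 [wooden(pingu) → active(c)]; R5 [penguin(pingu) ∧ flies(c) ∧ blue(pingu) → large(pingu)]. New: active(c), large(pingu).
Round 2: R4 [large(pingu) ∧ penguin(pingu) → open(c)]; R6 [active(c) → bird(node1)]. New: open(c), bird(node1).
Round 3: R7 [bird(node1) → green(node1)]. New: green(node1).
Round 4: R1 [green(node1) ∧ blue(pingu) → approved(pingu)]; R2 [green(node1) → small(c)]. New: approved(pingu), small(c).
small(c) first appears in round 4.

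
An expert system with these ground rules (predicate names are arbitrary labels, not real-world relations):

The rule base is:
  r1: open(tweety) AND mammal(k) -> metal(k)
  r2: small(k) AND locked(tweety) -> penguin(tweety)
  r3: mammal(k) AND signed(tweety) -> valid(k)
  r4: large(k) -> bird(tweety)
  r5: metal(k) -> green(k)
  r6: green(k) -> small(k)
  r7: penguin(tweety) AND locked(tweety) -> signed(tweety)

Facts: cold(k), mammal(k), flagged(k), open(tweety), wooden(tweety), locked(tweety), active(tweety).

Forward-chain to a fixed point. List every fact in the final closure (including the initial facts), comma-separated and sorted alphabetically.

Round 1: r1 [open(tweety) AND mammal(k) -> metal(k)]. Adds metal(k).
Round 2: r5 [metal(k) -> green(k)]. Adds green(k).
Round 3: r6 [green(k) -> small(k)]. Adds small(k).
Round 4: r2 [small(k) AND locked(tweety) -> penguin(tweety)]. Adds penguin(tweety).
Round 5: r7 [penguin(tweety) AND locked(tweety) -> signed(tweety)]. Adds signed(tweety).
Round 6: r3 [mammal(k) AND signed(tweety) -> valid(k)]. Adds valid(k).

active(tweety), cold(k), flagged(k), green(k), locked(tweety), mammal(k), metal(k), open(tweety), penguin(tweety), signed(tweety), small(k), valid(k), wooden(tweety)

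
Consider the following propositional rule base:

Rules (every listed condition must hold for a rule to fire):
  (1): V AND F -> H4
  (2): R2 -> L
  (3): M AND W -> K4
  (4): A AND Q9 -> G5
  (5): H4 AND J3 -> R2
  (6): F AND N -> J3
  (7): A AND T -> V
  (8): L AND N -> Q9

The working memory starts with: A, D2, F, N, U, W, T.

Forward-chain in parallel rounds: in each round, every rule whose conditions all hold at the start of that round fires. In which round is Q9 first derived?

5

Round 1: (6) [F AND N -> J3]; (7) [A AND T -> V]. Adds J3, V.
Round 2: (1) [V AND F -> H4]. Adds H4.
Round 3: (5) [H4 AND J3 -> R2]. Adds R2.
Round 4: (2) [R2 -> L]. Adds L.
Round 5: (8) [L AND N -> Q9]. Adds Q9.
Q9 first appears in round 5.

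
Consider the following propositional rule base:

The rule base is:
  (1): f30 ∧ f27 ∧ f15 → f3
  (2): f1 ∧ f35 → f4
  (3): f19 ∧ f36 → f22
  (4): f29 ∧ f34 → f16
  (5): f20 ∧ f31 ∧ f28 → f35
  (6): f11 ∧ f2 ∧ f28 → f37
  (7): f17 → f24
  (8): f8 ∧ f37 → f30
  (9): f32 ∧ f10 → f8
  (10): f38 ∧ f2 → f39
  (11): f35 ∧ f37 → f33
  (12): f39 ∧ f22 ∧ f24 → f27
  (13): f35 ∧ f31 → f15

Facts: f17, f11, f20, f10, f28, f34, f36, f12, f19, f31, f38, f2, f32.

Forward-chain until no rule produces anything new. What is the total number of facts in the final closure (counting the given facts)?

Round 1: (3) [f19 ∧ f36 → f22]; (5) [f20 ∧ f31 ∧ f28 → f35]; (6) [f11 ∧ f2 ∧ f28 → f37]; (7) [f17 → f24]; (9) [f32 ∧ f10 → f8]; (10) [f38 ∧ f2 → f39]. Adds f22, f35, f37, f24, f8, f39.
Round 2: (8) [f8 ∧ f37 → f30]; (11) [f35 ∧ f37 → f33]; (12) [f39 ∧ f22 ∧ f24 → f27]; (13) [f35 ∧ f31 → f15]. Adds f30, f33, f27, f15.
Round 3: (1) [f30 ∧ f27 ∧ f15 → f3]. Adds f3.
Closure: {f10, f11, f12, f15, f17, f19, f2, f20, f22, f24, f27, f28, f3, f30, f31, f32, f33, f34, f35, f36, f37, f38, f39, f8} — 24 facts.

24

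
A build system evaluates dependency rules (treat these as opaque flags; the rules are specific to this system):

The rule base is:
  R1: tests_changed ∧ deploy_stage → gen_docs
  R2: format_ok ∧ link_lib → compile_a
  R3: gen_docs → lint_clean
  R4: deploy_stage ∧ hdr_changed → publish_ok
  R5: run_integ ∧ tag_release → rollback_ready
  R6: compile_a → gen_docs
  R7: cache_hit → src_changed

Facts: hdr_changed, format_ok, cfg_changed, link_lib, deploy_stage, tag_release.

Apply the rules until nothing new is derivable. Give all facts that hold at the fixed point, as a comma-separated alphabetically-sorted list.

cfg_changed, compile_a, deploy_stage, format_ok, gen_docs, hdr_changed, link_lib, lint_clean, publish_ok, tag_release

Round 1: R2 [format_ok ∧ link_lib → compile_a]; R4 [deploy_stage ∧ hdr_changed → publish_ok]. New: compile_a, publish_ok.
Round 2: R6 [compile_a → gen_docs]. New: gen_docs.
Round 3: R3 [gen_docs → lint_clean]. New: lint_clean.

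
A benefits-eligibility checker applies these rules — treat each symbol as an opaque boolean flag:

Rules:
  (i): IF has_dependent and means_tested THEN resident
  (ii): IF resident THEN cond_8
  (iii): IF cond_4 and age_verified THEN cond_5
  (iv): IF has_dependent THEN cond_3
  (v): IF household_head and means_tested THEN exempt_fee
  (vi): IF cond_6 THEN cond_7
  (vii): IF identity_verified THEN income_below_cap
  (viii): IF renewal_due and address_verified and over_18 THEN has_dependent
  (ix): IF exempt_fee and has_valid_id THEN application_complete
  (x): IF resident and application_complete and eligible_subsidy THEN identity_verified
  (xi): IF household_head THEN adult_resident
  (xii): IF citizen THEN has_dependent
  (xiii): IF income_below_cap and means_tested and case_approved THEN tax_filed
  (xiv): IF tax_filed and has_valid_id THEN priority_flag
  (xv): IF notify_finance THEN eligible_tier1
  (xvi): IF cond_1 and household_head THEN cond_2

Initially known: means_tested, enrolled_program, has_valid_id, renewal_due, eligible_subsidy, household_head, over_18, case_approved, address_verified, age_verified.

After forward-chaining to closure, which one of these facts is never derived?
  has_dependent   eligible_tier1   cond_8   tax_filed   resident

Round 1 — (v), (viii), (xi), derive exempt_fee, has_dependent, adult_resident.
Round 2 — (i), (iv), (ix), derive resident, cond_3, application_complete.
Round 3 — (ii), (x), derive cond_8, identity_verified.
Round 4 — (vii), derive income_below_cap.
Round 5 — (xiii), derive tax_filed.
Round 6 — (xiv), derive priority_flag.
Derived: cond_8 (round 3), has_dependent (round 1), resident (round 2), tax_filed (round 5). eligible_tier1 never appears in any round.

eligible_tier1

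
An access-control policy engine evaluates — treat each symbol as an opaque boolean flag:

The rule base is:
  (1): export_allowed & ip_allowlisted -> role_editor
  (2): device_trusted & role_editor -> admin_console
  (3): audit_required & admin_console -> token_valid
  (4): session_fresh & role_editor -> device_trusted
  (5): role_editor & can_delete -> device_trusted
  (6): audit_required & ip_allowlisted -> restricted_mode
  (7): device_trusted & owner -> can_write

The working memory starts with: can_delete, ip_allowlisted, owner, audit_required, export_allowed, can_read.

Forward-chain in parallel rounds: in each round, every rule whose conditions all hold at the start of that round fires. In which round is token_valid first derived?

Round 1: (1) [export_allowed & ip_allowlisted -> role_editor]; (6) [audit_required & ip_allowlisted -> restricted_mode]. Adds role_editor, restricted_mode.
Round 2: (5) [role_editor & can_delete -> device_trusted]. Adds device_trusted.
Round 3: (2) [device_trusted & role_editor -> admin_console]; (7) [device_trusted & owner -> can_write]. Adds admin_console, can_write.
Round 4: (3) [audit_required & admin_console -> token_valid]. Adds token_valid.
token_valid first appears in round 4.

4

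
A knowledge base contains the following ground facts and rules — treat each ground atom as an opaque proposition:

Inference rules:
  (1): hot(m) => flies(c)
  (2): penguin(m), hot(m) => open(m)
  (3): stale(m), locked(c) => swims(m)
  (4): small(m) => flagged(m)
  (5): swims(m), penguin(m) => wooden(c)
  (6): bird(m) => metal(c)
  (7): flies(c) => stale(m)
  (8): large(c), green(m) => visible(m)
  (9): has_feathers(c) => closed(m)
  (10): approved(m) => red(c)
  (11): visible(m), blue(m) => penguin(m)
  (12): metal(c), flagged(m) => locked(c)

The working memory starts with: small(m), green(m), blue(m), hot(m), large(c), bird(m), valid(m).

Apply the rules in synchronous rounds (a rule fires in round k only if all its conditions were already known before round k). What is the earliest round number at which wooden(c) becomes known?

Round 1: (1) [hot(m) => flies(c)]; (4) [small(m) => flagged(m)]; (6) [bird(m) => metal(c)]; (8) [large(c), green(m) => visible(m)]. New: flies(c), flagged(m), metal(c), visible(m).
Round 2: (7) [flies(c) => stale(m)]; (11) [visible(m), blue(m) => penguin(m)]; (12) [metal(c), flagged(m) => locked(c)]. New: stale(m), penguin(m), locked(c).
Round 3: (2) [penguin(m), hot(m) => open(m)]; (3) [stale(m), locked(c) => swims(m)]. New: open(m), swims(m).
Round 4: (5) [swims(m), penguin(m) => wooden(c)]. New: wooden(c).
wooden(c) first appears in round 4.

4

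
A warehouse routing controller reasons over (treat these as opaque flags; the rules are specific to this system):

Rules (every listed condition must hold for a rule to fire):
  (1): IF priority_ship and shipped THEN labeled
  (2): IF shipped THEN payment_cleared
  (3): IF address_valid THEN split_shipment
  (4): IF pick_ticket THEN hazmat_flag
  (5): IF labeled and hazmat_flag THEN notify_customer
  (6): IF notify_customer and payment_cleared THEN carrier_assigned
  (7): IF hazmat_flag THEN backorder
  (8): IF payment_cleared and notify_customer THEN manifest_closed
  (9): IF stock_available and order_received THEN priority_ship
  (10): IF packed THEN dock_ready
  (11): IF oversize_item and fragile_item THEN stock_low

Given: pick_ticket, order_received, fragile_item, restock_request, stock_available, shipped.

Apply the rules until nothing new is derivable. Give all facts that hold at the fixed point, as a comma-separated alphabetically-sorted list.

Round 1 — (2), (4), (9), derive payment_cleared, hazmat_flag, priority_ship.
Round 2 — (1), (7), derive labeled, backorder.
Round 3 — (5), derive notify_customer.
Round 4 — (6), (8), derive carrier_assigned, manifest_closed.

backorder, carrier_assigned, fragile_item, hazmat_flag, labeled, manifest_closed, notify_customer, order_received, payment_cleared, pick_ticket, priority_ship, restock_request, shipped, stock_available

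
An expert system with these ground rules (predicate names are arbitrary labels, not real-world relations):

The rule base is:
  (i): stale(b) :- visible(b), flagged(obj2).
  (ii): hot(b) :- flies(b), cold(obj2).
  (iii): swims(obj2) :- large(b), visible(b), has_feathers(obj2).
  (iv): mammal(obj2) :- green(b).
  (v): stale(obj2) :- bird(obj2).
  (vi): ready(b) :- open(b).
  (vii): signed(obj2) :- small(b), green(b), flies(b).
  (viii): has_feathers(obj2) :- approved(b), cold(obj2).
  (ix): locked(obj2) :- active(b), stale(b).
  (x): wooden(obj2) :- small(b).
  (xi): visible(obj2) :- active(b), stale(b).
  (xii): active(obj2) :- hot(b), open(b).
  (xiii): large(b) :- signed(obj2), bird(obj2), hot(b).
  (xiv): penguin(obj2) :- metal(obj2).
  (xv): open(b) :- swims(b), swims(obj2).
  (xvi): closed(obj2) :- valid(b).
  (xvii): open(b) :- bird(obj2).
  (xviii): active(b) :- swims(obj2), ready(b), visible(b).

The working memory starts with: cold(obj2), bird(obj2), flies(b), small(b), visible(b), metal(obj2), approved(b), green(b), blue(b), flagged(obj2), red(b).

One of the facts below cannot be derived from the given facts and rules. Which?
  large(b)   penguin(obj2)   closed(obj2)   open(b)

closed(obj2)

Round 1 — (i), (ii), (iv), (v), (vii), (viii), (x), (xiv), (xvii), derive stale(b), hot(b), mammal(obj2), stale(obj2), signed(obj2), has_feathers(obj2), wooden(obj2), penguin(obj2), open(b).
Round 2 — (vi), (xii), (xiii), derive ready(b), active(obj2), large(b).
Round 3 — (iii), derive swims(obj2).
Round 4 — (xviii), derive active(b).
Round 5 — (ix), (xi), derive locked(obj2), visible(obj2).
Derived: penguin(obj2) (round 1), open(b) (round 1), large(b) (round 2). closed(obj2) never appears in any round.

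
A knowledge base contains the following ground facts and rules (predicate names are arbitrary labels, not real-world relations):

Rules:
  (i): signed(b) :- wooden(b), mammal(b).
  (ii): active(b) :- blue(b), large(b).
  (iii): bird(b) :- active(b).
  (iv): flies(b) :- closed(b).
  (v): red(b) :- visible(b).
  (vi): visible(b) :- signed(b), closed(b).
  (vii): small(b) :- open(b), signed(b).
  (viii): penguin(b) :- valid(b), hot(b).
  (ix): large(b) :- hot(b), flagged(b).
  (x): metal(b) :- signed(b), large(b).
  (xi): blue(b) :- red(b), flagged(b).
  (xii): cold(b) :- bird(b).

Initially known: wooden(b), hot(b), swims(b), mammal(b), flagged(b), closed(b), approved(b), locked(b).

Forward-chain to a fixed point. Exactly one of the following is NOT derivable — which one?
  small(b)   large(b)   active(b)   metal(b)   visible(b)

small(b)

Round 1: (i) [signed(b) :- wooden(b), mammal(b).]; (iv) [flies(b) :- closed(b).]; (ix) [large(b) :- hot(b), flagged(b).]. Adds signed(b), flies(b), large(b).
Round 2: (vi) [visible(b) :- signed(b), closed(b).]; (x) [metal(b) :- signed(b), large(b).]. Adds visible(b), metal(b).
Round 3: (v) [red(b) :- visible(b).]. Adds red(b).
Round 4: (xi) [blue(b) :- red(b), flagged(b).]. Adds blue(b).
Round 5: (ii) [active(b) :- blue(b), large(b).]. Adds active(b).
Round 6: (iii) [bird(b) :- active(b).]. Adds bird(b).
Round 7: (xii) [cold(b) :- bird(b).]. Adds cold(b).
Derived: large(b) (round 1), visible(b) (round 2), metal(b) (round 2), active(b) (round 5). small(b) never appears in any round.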